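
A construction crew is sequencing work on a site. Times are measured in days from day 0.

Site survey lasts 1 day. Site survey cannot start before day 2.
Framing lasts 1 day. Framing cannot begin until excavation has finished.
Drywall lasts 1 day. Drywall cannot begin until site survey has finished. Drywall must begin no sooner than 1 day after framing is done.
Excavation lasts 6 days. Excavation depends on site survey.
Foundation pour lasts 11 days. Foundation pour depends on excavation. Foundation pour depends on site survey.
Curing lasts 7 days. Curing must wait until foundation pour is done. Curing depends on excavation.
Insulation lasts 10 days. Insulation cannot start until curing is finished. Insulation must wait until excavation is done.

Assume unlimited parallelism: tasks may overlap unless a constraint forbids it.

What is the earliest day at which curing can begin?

20

Site survey waits on its own release at day 2, so it starts at day 2 and finishes at 2 + 1 = day 3.
Excavation waits on site survey (finishes day 3), so it starts at day 3 and finishes at 3 + 6 = day 9.
Foundation pour needs all of excavation (finishes day 9); site survey (finishes day 3). That puts its earliest start at day 9; it finishes at 9 + 11 = day 20.
Curing waits on foundation pour (finishes day 20); excavation (finishes day 9). The latest of these is day 20, which is the earliest curing can start.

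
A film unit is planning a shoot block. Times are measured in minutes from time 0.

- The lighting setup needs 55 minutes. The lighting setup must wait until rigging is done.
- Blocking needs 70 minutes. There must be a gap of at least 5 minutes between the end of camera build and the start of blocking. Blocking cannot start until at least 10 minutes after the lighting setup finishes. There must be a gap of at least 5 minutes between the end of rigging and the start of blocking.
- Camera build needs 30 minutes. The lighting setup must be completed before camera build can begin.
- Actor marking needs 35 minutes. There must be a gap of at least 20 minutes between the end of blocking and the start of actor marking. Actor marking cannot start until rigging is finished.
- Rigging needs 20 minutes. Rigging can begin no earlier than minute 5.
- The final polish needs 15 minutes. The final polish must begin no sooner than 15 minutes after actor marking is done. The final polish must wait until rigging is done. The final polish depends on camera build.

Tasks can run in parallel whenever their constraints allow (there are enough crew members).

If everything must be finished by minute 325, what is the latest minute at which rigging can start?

To finish by minute 325, the final polish (duration 15) must start no later than minute 310.
Actor marking has to be done before the final polish (must start by minute 310, minus 15-minute gap → minute 295). That means finishing by minute 295, i.e. starting by 295 − 35 = minute 260.
Blocking feeds into actor marking (must start by minute 260, minus 20-minute gap → minute 240); so blocking must finish by minute 240 and therefore start by minute 170.
For camera build: blocking (must start by minute 170, minus 5-minute gap → minute 165); the final polish (must start by minute 310). The most restrictive is minute 165; with a 30-minute duration, camera build must start by minute 135.
For the lighting setup: camera build (must start by minute 135); blocking (must start by minute 170, minus 10-minute gap → minute 160). The most restrictive is minute 135; with a 55-minute duration, the lighting setup must start by minute 80.
For rigging: the lighting setup (must start by minute 80); blocking (must start by minute 170, minus 5-minute gap → minute 165); actor marking (must start by minute 260); the final polish (must start by minute 310). The most restrictive is minute 80; with a 20-minute duration, rigging must start by minute 60.

60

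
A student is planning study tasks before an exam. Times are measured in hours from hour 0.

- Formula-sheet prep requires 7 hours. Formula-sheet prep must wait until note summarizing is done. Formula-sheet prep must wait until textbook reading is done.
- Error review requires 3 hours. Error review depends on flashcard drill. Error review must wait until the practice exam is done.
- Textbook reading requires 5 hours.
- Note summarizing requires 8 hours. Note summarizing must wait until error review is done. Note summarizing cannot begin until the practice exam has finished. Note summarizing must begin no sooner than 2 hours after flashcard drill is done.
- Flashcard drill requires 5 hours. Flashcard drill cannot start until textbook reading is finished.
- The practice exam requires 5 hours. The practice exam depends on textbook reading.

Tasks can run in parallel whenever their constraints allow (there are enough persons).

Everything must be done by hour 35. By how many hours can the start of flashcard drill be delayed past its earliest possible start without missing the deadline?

7

Textbook reading can start immediately at hour 0; it finishes at hour 5.
After textbook reading (finishes hour 5), flashcard drill can start at hour 5 and finishes at hour 10.

Working backward from the deadline:
Formula-sheet prep has no dependents, so it just needs to finish by hour 35. Starting by 35 − 7 = hour 28 achieves that.
Note summarizing has to be done before formula-sheet prep (must start by hour 28). That means finishing by hour 28, i.e. starting by 28 − 8 = hour 20.
Error review must finish before note summarizing (must start by hour 20). With a 3-hour duration, error review must start by 20 − 3 = hour 17.
For flashcard drill: error review (must start by hour 17); note summarizing (must start by hour 20, minus 2-hour gap → hour 18). The most restrictive is hour 17; with a 5-hour duration, flashcard drill must start by hour 12.
So flashcard drill can start as early as hour 5 and as late as hour 12, giving 12 − 5 = 7 hours of slack.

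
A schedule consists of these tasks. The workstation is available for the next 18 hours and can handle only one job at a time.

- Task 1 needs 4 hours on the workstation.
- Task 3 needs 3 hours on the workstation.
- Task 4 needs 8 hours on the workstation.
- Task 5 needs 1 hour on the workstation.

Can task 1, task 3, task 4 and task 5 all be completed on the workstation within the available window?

Yes

Running back to back, the jobs need 4 + 3 + 8 + 1 = 16 hours on the workstation.
Since 16 ≤ 18, they fit within the window.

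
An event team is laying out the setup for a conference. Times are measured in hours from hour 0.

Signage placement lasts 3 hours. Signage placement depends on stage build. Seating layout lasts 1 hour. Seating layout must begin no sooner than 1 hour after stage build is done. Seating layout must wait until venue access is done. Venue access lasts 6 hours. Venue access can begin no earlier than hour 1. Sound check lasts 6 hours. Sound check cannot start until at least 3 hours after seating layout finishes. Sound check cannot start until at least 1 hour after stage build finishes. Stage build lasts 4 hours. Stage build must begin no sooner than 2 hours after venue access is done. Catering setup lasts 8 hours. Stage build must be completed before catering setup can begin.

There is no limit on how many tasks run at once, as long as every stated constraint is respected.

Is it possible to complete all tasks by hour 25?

Yes

Venue access waits on its own release at hour 1, so it starts at hour 1 and finishes at 1 + 6 = hour 7.
Stage build cannot begin until venue access (finishes hour 7, plus 2-hour gap → hour 9). It runs from hour 9 to 9 + 4 = hour 13.
After stage build (finishes hour 13), catering setup can start at hour 13 and finishes at hour 21.
After stage build (finishes hour 13), signage placement can start at hour 13 and finishes at hour 16.
Seating layout cannot start until stage build (finishes hour 13, plus 1-hour gap → hour 14); venue access (finishes hour 7). The controlling bound is hour 14, so seating layout finishes at 14 + 1 = hour 15.
Sound check has to wait for seating layout (finishes hour 15, plus 3-hour gap → hour 18); stage build (finishes hour 13, plus 1-hour gap → hour 14). The latest of these is hour 18, so sound check runs hour 18 to 18 + 6 = hour 24.
Every task is finished by hour 24, which is no later than the deadline of 25, so the schedule is feasible.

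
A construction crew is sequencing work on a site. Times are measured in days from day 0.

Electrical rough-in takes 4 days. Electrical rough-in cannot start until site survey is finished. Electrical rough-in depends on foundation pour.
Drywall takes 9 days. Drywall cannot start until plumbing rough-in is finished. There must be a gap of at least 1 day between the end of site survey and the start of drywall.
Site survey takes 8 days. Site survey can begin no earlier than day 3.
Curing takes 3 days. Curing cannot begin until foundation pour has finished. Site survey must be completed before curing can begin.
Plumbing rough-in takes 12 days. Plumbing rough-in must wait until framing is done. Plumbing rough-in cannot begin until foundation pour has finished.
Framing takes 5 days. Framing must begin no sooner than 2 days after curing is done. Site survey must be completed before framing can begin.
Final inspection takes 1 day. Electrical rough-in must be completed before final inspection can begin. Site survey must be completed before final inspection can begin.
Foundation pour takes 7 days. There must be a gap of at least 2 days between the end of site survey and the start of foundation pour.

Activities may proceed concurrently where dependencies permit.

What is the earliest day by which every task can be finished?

Site survey waits on its own release at day 3, so it starts at day 3 and finishes at 3 + 8 = day 11.
Foundation pour cannot begin until site survey (finishes day 11, plus 2-day gap → day 13). It runs from day 13 to 13 + 7 = day 20.
For electrical rough-in: site survey (finishes day 11); foundation pour (finishes day 20). Taking the maximum gives a start of day 20, and it finishes at 20 + 4 = day 24.
Final inspection needs all of electrical rough-in (finishes day 24); site survey (finishes day 11). That puts its earliest start at day 24; it finishes at 24 + 1 = day 25.
Curing cannot start until foundation pour (finishes day 20); site survey (finishes day 11). The controlling bound is day 20, so curing finishes at 20 + 3 = day 23.
Framing cannot start until curing (finishes day 23, plus 2-day gap → day 25); site survey (finishes day 11). The controlling bound is day 25, so framing finishes at 25 + 5 = day 30.
For plumbing rough-in: framing (finishes day 30); foundation pour (finishes day 20). Taking the maximum gives a start of day 30, and it finishes at 30 + 12 = day 42.
For drywall: plumbing rough-in (finishes day 42); site survey (finishes day 11, plus 1-day gap → day 12). Taking the maximum gives a start of day 42, and it finishes at 42 + 9 = day 51.
All tasks are finished once the last one completes. Finish times: Site survey at 11, Foundation pour at 20, Curing at 23, Framing at 30, Plumbing rough-in at 42, Electrical rough-in at 24, Drywall at 51, Final inspection at 25. The latest is day 51.

51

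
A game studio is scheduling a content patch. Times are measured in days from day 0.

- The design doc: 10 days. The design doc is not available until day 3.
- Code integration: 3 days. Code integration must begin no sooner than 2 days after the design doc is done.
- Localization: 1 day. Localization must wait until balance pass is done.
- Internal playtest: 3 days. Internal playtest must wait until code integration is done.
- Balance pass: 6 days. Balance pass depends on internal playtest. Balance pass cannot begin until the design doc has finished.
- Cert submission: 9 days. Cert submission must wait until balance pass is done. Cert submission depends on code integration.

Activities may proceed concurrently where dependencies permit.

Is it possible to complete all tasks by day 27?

The design doc cannot begin until its own release at day 3. It runs from day 3 to 3 + 10 = day 13.
Code integration waits on the design doc (finishes day 13, plus 2-day gap → day 15), so it starts at day 15 and finishes at 15 + 3 = day 18.
Internal playtest waits on code integration (finishes day 18), so it starts at day 18 and finishes at 18 + 3 = day 21.
Balance pass cannot start until internal playtest (finishes day 21); the design doc (finishes day 13). The controlling bound is day 21, so balance pass finishes at 21 + 6 = day 27.
Cert submission cannot start until balance pass (finishes day 27); code integration (finishes day 18). The controlling bound is day 27, so cert submission finishes at 27 + 9 = day 36.
After balance pass (finishes day 27), localization can start at day 27 and finishes at day 28.
The earliest everything can be done is day 36, which is after the deadline of 27, so it is not possible.

No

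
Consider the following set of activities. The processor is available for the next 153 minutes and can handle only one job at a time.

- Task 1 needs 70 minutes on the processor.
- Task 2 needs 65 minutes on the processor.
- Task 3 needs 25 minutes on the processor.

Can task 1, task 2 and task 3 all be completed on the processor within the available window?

Running back to back, the jobs need 70 + 65 + 25 = 160 minutes on the processor.
Since 160 > 153, they cannot all fit.

No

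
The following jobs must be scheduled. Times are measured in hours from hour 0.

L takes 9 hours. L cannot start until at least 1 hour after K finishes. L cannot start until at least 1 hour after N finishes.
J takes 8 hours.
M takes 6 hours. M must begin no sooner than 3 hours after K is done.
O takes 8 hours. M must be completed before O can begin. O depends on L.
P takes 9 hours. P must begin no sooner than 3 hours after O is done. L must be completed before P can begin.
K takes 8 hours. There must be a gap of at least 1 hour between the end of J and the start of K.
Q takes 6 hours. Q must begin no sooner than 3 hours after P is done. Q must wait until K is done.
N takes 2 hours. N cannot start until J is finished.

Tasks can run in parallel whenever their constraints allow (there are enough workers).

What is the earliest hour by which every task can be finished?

J can start immediately at hour 0; it finishes at hour 8.
After J (finishes hour 8), N can start at hour 8 and finishes at hour 10.
K waits on J (finishes hour 8, plus 1-hour gap → hour 9), so it starts at hour 9 and finishes at 9 + 8 = hour 17.
M cannot begin until K (finishes hour 17, plus 3-hour gap → hour 20). It runs from hour 20 to 20 + 6 = hour 26.
L needs all of K (finishes hour 17, plus 1-hour gap → hour 18); N (finishes hour 10, plus 1-hour gap → hour 11). That puts its earliest start at hour 18; it finishes at 18 + 9 = hour 27.
O has to wait for M (finishes hour 26); L (finishes hour 27). The latest of these is hour 27, so O runs hour 27 to 27 + 8 = hour 35.
P needs all of O (finishes hour 35, plus 3-hour gap → hour 38); L (finishes hour 27). That puts its earliest start at hour 38; it finishes at 38 + 9 = hour 47.
Q cannot start until P (finishes hour 47, plus 3-hour gap → hour 50); K (finishes hour 17). The controlling bound is hour 50, so Q finishes at 50 + 6 = hour 56.
All tasks are finished once the last one completes. Finish times: J at 8, K at 17, L at 27, M at 26, N at 10, O at 35, P at 47, Q at 56. The latest is hour 56.

56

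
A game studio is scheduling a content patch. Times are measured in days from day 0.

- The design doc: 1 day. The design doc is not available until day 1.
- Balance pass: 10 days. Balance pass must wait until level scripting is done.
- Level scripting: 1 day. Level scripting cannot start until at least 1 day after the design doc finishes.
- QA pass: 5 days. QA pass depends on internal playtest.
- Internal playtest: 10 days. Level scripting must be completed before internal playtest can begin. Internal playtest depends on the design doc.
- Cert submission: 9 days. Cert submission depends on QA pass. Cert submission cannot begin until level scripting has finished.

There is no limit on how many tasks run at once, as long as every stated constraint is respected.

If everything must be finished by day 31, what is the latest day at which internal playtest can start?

Nothing follows cert submission; the deadline of day 31 is its only limit. It must start by 31 − 9 = day 22.
QA pass must finish before cert submission (must start by day 22). With a 5-day duration, QA pass must start by 22 − 5 = day 17.
Internal playtest feeds into QA pass (must start by day 17); so internal playtest must finish by day 17 and therefore start by day 7.

7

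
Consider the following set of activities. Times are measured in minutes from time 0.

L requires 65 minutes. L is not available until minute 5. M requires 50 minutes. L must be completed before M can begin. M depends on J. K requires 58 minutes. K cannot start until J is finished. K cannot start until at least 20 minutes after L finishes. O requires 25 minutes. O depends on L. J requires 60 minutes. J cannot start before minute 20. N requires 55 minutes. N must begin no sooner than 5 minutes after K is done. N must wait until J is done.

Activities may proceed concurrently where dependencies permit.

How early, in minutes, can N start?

After its own release at minute 5, L can start at minute 5 and finishes at minute 70.
J cannot begin until its own release at minute 20. It runs from minute 20 to 20 + 60 = minute 80.
K has to wait for J (finishes minute 80); L (finishes minute 70, plus 20-minute gap → minute 90). The latest of these is minute 90, so K runs minute 90 to 90 + 58 = minute 148.
N waits on K (finishes minute 148, plus 5-minute gap → minute 153); J (finishes minute 80). The latest of these is minute 153, which is the earliest N can start.

153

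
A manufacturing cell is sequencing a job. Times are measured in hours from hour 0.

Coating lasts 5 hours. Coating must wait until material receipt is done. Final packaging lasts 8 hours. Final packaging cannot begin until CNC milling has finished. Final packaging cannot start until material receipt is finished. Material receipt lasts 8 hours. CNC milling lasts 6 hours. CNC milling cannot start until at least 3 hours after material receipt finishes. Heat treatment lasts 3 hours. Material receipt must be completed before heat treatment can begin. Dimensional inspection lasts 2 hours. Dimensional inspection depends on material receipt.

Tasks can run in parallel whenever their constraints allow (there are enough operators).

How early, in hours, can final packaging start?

17

Material receipt can start immediately at hour 0; it finishes at hour 8.
After material receipt (finishes hour 8, plus 3-hour gap → hour 11), CNC milling can start at hour 11 and finishes at hour 17.
Final packaging waits on CNC milling (finishes hour 17); material receipt (finishes hour 8). The latest of these is hour 17, which is the earliest final packaging can start.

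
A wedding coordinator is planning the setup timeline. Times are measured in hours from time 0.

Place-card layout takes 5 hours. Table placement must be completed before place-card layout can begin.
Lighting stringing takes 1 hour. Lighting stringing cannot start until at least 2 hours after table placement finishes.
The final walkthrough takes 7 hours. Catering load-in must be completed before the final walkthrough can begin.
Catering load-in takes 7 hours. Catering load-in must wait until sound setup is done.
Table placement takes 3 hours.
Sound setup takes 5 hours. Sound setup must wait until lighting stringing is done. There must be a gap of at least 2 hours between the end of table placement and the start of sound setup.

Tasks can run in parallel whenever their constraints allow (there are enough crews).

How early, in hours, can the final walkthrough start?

Table placement has no prerequisites, so it starts at hour 0 and finishes at hour 3.
Lighting stringing waits on table placement (finishes hour 3, plus 2-hour gap → hour 5), so it starts at hour 5 and finishes at 5 + 1 = hour 6.
Sound setup needs all of lighting stringing (finishes hour 6); table placement (finishes hour 3, plus 2-hour gap → hour 5). That puts its earliest start at hour 6; it finishes at 6 + 5 = hour 11.
After sound setup (finishes hour 11), catering load-in can start at hour 11 and finishes at hour 18.
The final walkthrough waits on catering load-in (finishes hour 18), so the earliest it can start is hour 18.

18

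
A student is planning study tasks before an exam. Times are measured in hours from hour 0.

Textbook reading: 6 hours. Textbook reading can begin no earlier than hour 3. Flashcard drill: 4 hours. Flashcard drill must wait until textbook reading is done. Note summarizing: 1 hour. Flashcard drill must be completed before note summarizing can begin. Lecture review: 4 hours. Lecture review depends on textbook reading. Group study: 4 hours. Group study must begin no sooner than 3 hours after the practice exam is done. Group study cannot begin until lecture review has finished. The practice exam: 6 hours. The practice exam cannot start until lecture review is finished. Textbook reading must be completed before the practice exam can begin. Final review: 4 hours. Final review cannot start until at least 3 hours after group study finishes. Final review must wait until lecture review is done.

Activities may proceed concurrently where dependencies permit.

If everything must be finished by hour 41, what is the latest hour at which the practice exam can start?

21

Nothing follows final review; the deadline of hour 41 is its only limit. It must start by 41 − 4 = hour 37.
Since final review (must start by hour 37, minus 3-hour gap → hour 34) depends on it, group study must finish by hour 34. Backing off its 4-hour duration gives a latest start of hour 30.
Since group study (must start by hour 30, minus 3-hour gap → hour 27) depends on it, the practice exam must finish by hour 27. Backing off its 6-hour duration gives a latest start of hour 21.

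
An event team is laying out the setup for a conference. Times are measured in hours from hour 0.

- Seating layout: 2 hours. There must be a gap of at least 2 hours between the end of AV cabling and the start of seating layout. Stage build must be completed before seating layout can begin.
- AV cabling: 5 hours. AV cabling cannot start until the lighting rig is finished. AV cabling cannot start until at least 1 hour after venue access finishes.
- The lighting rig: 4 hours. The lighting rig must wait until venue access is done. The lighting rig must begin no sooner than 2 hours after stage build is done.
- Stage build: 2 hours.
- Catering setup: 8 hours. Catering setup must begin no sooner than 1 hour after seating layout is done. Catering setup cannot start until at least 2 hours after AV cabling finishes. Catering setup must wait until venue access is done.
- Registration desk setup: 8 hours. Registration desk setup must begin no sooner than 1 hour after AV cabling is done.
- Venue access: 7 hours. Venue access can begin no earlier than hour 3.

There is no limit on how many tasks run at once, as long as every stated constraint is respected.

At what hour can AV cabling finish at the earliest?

19

Stage build can start immediately at hour 0; it finishes at hour 2.
Venue access waits on its own release at hour 3, so it starts at hour 3 and finishes at 3 + 7 = hour 10.
The lighting rig has to wait for venue access (finishes hour 10); stage build (finishes hour 2, plus 2-hour gap → hour 4). The latest of these is hour 10, so the lighting rig runs hour 10 to 10 + 4 = hour 14.
For AV cabling: the lighting rig (finishes hour 14); venue access (finishes hour 10, plus 1-hour gap → hour 11). Taking the maximum gives a start of hour 14, and it finishes at 14 + 5 = hour 19.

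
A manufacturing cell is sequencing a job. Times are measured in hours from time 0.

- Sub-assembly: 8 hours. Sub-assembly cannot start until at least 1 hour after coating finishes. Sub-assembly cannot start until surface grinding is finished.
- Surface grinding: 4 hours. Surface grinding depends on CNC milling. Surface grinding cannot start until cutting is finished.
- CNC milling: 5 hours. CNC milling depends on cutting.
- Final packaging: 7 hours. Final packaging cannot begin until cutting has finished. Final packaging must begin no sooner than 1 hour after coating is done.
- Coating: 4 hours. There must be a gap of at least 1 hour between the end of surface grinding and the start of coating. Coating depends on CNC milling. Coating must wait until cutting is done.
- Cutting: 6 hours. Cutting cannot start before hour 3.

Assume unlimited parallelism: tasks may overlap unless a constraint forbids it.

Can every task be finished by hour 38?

Cutting waits on its own release at hour 3, so it starts at hour 3 and finishes at 3 + 6 = hour 9.
After cutting (finishes hour 9), CNC milling can start at hour 9 and finishes at hour 14.
Surface grinding cannot start until CNC milling (finishes hour 14); cutting (finishes hour 9). The controlling bound is hour 14, so surface grinding finishes at 14 + 4 = hour 18.
Coating has to wait for surface grinding (finishes hour 18, plus 1-hour gap → hour 19); CNC milling (finishes hour 14); cutting (finishes hour 9). The latest of these is hour 19, so coating runs hour 19 to 19 + 4 = hour 23.
Final packaging cannot start until cutting (finishes hour 9); coating (finishes hour 23, plus 1-hour gap → hour 24). The controlling bound is hour 24, so final packaging finishes at 24 + 7 = hour 31.
Sub-assembly needs all of coating (finishes hour 23, plus 1-hour gap → hour 24); surface grinding (finishes hour 18). That puts its earliest start at hour 24; it finishes at 24 + 8 = hour 32.
Every task is finished by hour 32, which is no later than the deadline of 38, so the schedule is feasible.

Yes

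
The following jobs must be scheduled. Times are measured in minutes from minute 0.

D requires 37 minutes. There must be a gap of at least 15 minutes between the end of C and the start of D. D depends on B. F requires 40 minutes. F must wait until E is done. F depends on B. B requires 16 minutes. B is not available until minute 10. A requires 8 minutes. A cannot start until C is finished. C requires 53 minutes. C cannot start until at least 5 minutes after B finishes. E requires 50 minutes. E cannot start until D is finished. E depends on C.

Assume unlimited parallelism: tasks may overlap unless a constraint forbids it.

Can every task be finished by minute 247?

B waits on its own release at minute 10, so it starts at minute 10 and finishes at 10 + 16 = minute 26.
After B (finishes minute 26, plus 5-minute gap → minute 31), C can start at minute 31 and finishes at minute 84.
For D: C (finishes minute 84, plus 15-minute gap → minute 99); B (finishes minute 26). Taking the maximum gives a start of minute 99, and it finishes at 99 + 37 = minute 136.
E has to wait for D (finishes minute 136); C (finishes minute 84). The latest of these is minute 136, so E runs minute 136 to 136 + 50 = minute 186.
F needs all of E (finishes minute 186); B (finishes minute 26). That puts its earliest start at minute 186; it finishes at 186 + 40 = minute 226.
A waits on C (finishes minute 84), so it starts at minute 84 and finishes at 84 + 8 = minute 92.
Every task is finished by minute 226, which is no later than the deadline of 247, so the schedule is feasible.

Yes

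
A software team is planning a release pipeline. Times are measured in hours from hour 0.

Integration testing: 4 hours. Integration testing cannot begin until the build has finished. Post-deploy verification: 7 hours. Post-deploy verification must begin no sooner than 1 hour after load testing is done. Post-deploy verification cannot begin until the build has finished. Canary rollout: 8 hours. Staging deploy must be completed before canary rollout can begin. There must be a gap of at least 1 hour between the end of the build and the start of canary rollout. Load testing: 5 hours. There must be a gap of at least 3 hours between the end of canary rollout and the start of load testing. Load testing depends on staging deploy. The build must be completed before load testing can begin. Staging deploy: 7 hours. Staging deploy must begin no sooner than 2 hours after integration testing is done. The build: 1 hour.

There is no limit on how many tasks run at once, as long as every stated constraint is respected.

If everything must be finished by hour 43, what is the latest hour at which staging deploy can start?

12

To finish by hour 43, post-deploy verification (duration 7) must start no later than hour 36.
Load testing must finish before post-deploy verification (must start by hour 36, minus 1-hour gap → hour 35). With a 5-hour duration, load testing must start by 35 − 5 = hour 30.
Canary rollout feeds into load testing (must start by hour 30, minus 3-hour gap → hour 27); so canary rollout must finish by hour 27 and therefore start by hour 19.
Staging deploy has several dependents: canary rollout (must start by hour 19); load testing (must start by hour 30). The earliest of those limits is hour 19, so staging deploy must start by 19 − 7 = hour 12.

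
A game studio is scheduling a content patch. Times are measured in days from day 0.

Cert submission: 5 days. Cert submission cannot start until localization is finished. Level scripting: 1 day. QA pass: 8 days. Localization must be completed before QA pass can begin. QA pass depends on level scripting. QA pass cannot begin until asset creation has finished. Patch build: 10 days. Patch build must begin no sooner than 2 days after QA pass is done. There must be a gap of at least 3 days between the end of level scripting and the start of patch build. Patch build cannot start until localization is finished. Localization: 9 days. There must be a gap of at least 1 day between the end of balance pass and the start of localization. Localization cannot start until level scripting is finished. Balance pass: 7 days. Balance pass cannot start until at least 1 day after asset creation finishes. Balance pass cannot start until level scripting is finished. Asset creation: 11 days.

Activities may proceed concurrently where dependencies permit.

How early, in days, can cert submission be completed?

Level scripting has no prerequisites, so it starts at day 0 and finishes at day 1.
Asset creation has no prerequisites, so it starts at day 0 and finishes at day 11.
For balance pass: asset creation (finishes day 11, plus 1-day gap → day 12); level scripting (finishes day 1). Taking the maximum gives a start of day 12, and it finishes at 12 + 7 = day 19.
Localization cannot start until balance pass (finishes day 19, plus 1-day gap → day 20); level scripting (finishes day 1). The controlling bound is day 20, so localization finishes at 20 + 9 = day 29.
Cert submission cannot begin until localization (finishes day 29). It runs from day 29 to 29 + 5 = day 34.

34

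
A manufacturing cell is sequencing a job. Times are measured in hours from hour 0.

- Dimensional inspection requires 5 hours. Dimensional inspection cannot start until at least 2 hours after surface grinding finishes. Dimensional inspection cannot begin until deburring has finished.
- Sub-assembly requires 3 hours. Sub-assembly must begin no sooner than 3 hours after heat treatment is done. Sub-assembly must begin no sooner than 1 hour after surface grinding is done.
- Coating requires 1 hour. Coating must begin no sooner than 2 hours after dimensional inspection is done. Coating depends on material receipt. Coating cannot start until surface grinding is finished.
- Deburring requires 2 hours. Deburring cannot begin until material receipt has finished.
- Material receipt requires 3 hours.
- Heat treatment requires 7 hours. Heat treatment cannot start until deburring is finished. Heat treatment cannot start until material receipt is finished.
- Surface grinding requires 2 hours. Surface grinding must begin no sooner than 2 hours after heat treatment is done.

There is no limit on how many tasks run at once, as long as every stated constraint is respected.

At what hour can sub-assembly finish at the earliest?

20

Material receipt can start immediately at hour 0; it finishes at hour 3.
Deburring cannot begin until material receipt (finishes hour 3). It runs from hour 3 to 3 + 2 = hour 5.
Heat treatment needs all of deburring (finishes hour 5); material receipt (finishes hour 3). That puts its earliest start at hour 5; it finishes at 5 + 7 = hour 12.
Surface grinding waits on heat treatment (finishes hour 12, plus 2-hour gap → hour 14), so it starts at hour 14 and finishes at 14 + 2 = hour 16.
For sub-assembly: heat treatment (finishes hour 12, plus 3-hour gap → hour 15); surface grinding (finishes hour 16, plus 1-hour gap → hour 17). Taking the maximum gives a start of hour 17, and it finishes at 17 + 3 = hour 20.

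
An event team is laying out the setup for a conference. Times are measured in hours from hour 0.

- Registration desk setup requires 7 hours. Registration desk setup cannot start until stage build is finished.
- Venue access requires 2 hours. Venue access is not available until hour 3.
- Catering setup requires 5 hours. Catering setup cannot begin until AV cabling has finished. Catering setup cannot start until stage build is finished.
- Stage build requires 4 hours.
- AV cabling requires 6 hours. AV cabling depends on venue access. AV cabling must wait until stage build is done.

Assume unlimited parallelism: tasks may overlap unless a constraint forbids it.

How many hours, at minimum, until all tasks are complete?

16

Stage build can start immediately at hour 0; it finishes at hour 4.
After stage build (finishes hour 4), registration desk setup can start at hour 4 and finishes at hour 11.
After its own release at hour 3, venue access can start at hour 3 and finishes at hour 5.
AV cabling cannot start until venue access (finishes hour 5); stage build (finishes hour 4). The controlling bound is hour 5, so AV cabling finishes at 5 + 6 = hour 11.
Catering setup cannot start until AV cabling (finishes hour 11); stage build (finishes hour 4). The controlling bound is hour 11, so catering setup finishes at 11 + 5 = hour 16.
All tasks are finished once the last one completes. Finish times: Venue access at 5, Stage build at 4, AV cabling at 11, Registration desk setup at 11, Catering setup at 16. The latest is hour 16.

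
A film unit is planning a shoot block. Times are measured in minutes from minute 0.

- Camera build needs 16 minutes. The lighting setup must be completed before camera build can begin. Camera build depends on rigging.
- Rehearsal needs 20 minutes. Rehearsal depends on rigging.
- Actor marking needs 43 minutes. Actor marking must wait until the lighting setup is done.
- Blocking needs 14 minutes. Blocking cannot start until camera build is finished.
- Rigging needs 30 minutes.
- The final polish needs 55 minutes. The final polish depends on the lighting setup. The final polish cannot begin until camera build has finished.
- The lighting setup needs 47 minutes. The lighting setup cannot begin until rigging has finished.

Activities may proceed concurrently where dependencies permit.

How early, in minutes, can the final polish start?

93

Rigging can start immediately at minute 0; it finishes at minute 30.
The lighting setup waits on rigging (finishes minute 30), so it starts at minute 30 and finishes at 30 + 47 = minute 77.
Camera build has to wait for the lighting setup (finishes minute 77); rigging (finishes minute 30). The latest of these is minute 77, so camera build runs minute 77 to 77 + 16 = minute 93.
The final polish waits on the lighting setup (finishes minute 77); camera build (finishes minute 93). The latest of these is minute 93, which is the earliest the final polish can start.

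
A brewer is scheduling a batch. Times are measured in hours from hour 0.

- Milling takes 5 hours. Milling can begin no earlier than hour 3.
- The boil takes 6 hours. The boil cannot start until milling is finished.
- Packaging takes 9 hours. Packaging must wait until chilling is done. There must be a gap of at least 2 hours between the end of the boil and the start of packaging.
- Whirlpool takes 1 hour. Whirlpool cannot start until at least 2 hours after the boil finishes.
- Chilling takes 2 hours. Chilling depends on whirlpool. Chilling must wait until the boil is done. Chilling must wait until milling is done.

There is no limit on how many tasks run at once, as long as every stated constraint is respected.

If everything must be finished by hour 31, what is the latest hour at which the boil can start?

11

Nothing follows packaging; the deadline of hour 31 is its only limit. It must start by 31 − 9 = hour 22.
Since packaging (must start by hour 22) depends on it, chilling must finish by hour 22. Backing off its 2-hour duration gives a latest start of hour 20.
Whirlpool feeds into chilling (must start by hour 20); so whirlpool must finish by hour 20 and therefore start by hour 19.
For the boil: whirlpool (must start by hour 19, minus 2-hour gap → hour 17); chilling (must start by hour 20); packaging (must start by hour 22, minus 2-hour gap → hour 20). The most restrictive is hour 17; with a 6-hour duration, the boil must start by hour 11.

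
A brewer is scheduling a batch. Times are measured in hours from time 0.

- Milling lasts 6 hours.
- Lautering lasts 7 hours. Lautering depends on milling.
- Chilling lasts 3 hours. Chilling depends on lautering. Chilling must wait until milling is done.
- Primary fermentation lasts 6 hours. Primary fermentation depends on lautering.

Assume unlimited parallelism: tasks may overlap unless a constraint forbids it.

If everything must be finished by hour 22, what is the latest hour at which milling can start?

3

Chilling has no dependents, so it just needs to finish by hour 22. Starting by 22 − 3 = hour 19 achieves that.
Nothing follows primary fermentation; the deadline of hour 22 is its only limit. It must start by 22 − 6 = hour 16.
Lautering has several dependents: chilling (must start by hour 19); primary fermentation (must start by hour 16). The earliest of those limits is hour 16, so lautering must start by 16 − 7 = hour 9.
Milling feeds lautering (must start by hour 9); chilling (must start by hour 19). Taking the minimum, milling must finish by hour 9 and start by 9 − 6 = hour 3.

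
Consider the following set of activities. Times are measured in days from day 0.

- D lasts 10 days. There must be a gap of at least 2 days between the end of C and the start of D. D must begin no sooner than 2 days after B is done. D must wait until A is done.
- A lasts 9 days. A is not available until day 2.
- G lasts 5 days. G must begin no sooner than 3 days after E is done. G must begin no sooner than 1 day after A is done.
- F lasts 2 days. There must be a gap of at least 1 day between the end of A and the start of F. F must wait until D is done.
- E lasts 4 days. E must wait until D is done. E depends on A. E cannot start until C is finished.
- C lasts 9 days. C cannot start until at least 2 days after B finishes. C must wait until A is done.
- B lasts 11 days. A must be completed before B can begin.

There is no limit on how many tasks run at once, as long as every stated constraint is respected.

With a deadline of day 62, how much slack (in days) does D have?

After its own release at day 2, A can start at day 2 and finishes at day 11.
After A (finishes day 11), B can start at day 11 and finishes at day 22.
For C: B (finishes day 22, plus 2-day gap → day 24); A (finishes day 11). Taking the maximum gives a start of day 24, and it finishes at 24 + 9 = day 33.
D cannot start until C (finishes day 33, plus 2-day gap → day 35); B (finishes day 22, plus 2-day gap → day 24); A (finishes day 11). The controlling bound is day 35, so D finishes at 35 + 10 = day 45.

Working backward from the deadline:
G must finish by day 62; it takes 5 days, so it must start by 62 − 5 = day 57.
E feeds into G (must start by day 57, minus 3-day gap → day 54); so E must finish by day 54 and therefore start by day 50.
F has no dependents, so it just needs to finish by day 62. Starting by 62 − 2 = day 60 achieves that.
D has several dependents: E (must start by day 50); F (must start by day 60). The earliest of those limits is day 50, so D must start by 50 − 10 = day 40.
So D can start as early as day 35 and as late as day 40, giving 40 − 35 = 5 days of slack.

5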